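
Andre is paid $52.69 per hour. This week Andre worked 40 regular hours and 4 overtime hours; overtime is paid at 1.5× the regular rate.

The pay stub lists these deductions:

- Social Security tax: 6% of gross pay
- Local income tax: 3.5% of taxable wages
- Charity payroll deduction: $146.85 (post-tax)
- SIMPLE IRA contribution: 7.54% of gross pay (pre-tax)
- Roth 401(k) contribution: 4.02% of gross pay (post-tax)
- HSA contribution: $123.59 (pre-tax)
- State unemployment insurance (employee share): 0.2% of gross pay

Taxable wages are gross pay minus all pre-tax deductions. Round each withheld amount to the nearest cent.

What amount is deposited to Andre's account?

Regular pay: 40 × $52.69 = $2,107.60
Overtime pay: 4 × $52.69 × 1.5 = $316.14
Gross pay = $2,107.60 + $316.14 = $2,423.74
HSA contribution: $123.59
SIMPLE IRA contribution: $2,423.74 × 0.0754 = $182.75
Pre-tax total = $123.59 + $182.75 = $306.34
Taxable wages = $2,423.74 − $306.34 = $2,117.40
Local income tax: $2,117.40 × 0.035 = $74.11
Social Security tax: $2,423.74 × 0.06 = $145.42
State unemployment insurance (employee share): $2,423.74 × 0.002 = $4.85
Charity payroll deduction: $146.85
Roth 401(k) contribution: $2,423.74 × 0.0402 = $97.43
Total deductions = $123.59 + $182.75 + $74.11 + $145.42 + $4.85 + $146.85 + $97.43 = $775.00
Net pay = $2,423.74 − $775.00 = $1,648.74

$1,648.74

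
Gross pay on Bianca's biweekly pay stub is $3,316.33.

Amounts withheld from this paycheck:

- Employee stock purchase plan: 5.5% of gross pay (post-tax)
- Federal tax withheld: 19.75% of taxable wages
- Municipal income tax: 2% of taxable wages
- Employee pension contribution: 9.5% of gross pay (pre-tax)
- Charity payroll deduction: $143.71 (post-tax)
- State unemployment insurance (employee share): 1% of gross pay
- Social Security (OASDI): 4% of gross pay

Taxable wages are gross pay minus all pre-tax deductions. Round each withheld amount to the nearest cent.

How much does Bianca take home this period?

Employee pension contribution: $3,316.33 × 0.095 = $315.05
Taxable wages = $3,316.33 − $315.05 = $3,001.28
Federal tax withheld: $3,001.28 × 0.1975 = $592.75
Municipal income tax: $3,001.28 × 0.02 = $60.03
Social Security (OASDI): $3,316.33 × 0.04 = $132.65
State unemployment insurance (employee share): $3,316.33 × 0.01 = $33.16
Charity payroll deduction: $143.71
Employee stock purchase plan: $3,316.33 × 0.055 = $182.40
Total deductions = $315.05 + $592.75 + $60.03 + $132.65 + $33.16 + $143.71 + $182.40 = $1,459.75
Net pay = $3,316.33 − $1,459.75 = $1,856.58

$1,856.58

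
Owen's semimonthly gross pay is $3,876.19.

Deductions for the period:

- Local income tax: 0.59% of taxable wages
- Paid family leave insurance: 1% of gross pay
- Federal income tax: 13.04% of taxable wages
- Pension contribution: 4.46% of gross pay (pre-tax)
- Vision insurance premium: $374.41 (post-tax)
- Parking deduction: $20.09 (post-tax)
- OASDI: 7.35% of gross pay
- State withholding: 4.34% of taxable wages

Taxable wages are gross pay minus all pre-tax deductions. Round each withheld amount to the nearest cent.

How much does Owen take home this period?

$2,319.67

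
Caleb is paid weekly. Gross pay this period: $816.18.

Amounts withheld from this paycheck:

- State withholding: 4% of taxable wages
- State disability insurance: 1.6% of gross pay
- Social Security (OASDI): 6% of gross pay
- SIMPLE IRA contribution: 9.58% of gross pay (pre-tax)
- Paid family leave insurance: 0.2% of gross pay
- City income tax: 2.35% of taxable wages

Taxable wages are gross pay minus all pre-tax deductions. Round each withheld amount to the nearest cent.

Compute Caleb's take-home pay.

$627.47

SIMPLE IRA contribution: $816.18 × 0.0958 = $78.19
Taxable wages = $816.18 − $78.19 = $737.99
State withholding: $737.99 × 0.04 = $29.52
City income tax: $737.99 × 0.0235 = $17.34
Paid family leave insurance: $816.18 × 0.002 = $1.63
State disability insurance: $816.18 × 0.016 = $13.06
Social Security (OASDI): $816.18 × 0.06 = $48.97
Total deductions = $78.19 + $29.52 + $17.34 + $1.63 + $13.06 + $48.97 = $188.71
Net pay = $816.18 − $188.71 = $627.47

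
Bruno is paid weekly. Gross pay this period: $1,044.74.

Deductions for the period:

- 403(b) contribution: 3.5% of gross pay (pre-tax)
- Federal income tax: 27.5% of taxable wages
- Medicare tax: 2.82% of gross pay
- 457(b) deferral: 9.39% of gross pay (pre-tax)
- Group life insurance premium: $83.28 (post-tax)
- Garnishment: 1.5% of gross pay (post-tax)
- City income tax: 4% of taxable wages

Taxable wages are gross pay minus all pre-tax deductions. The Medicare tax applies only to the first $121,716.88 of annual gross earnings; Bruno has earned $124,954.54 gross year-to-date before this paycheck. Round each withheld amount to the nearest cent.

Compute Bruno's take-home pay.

457(b) deferral: $1,044.74 × 0.0939 = $98.10
403(b) contribution: $1,044.74 × 0.035 = $36.57
Pre-tax total = $98.10 + $36.57 = $134.67
Taxable wages = $1,044.74 − $134.67 = $910.07
City income tax: $910.07 × 0.04 = $36.40
Federal income tax: $910.07 × 0.275 = $250.27
Medicare tax: annual cap $121,716.88 already reached (YTD $124,954.54), so $0.00
Group life insurance premium: $83.28
Garnishment: $1,044.74 × 0.015 = $15.67
Total deductions = $98.10 + $36.57 + $36.40 + $250.27 + $0.00 + $83.28 + $15.67 = $520.29
Net pay = $1,044.74 − $520.29 = $524.45

$524.45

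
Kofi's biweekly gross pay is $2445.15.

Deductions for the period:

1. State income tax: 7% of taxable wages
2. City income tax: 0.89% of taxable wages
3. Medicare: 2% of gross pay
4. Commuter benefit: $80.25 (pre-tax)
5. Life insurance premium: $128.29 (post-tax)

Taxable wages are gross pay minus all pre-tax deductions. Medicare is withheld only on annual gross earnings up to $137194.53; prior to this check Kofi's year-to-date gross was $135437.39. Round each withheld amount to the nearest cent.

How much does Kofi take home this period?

$2014.88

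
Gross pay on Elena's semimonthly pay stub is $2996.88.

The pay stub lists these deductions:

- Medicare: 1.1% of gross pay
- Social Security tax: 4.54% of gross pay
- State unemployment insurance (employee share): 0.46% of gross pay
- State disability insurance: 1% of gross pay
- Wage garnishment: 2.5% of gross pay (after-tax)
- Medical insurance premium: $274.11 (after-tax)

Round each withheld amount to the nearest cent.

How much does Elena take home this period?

$2435.06

State unemployment insurance (employee share): $2996.88 × 0.0046 = $13.79
Social Security tax: $2996.88 × 0.0454 = $136.06
State disability insurance: $2996.88 × 0.01 = $29.97
Medicare: $2996.88 × 0.011 = $32.97
Wage garnishment: $2996.88 × 0.025 = $74.92
Medical insurance premium: $274.11
Total deductions = $13.79 + $136.06 + $29.97 + $32.97 + $74.92 + $274.11 = $561.82
Net pay = $2996.88 − $561.82 = $2435.06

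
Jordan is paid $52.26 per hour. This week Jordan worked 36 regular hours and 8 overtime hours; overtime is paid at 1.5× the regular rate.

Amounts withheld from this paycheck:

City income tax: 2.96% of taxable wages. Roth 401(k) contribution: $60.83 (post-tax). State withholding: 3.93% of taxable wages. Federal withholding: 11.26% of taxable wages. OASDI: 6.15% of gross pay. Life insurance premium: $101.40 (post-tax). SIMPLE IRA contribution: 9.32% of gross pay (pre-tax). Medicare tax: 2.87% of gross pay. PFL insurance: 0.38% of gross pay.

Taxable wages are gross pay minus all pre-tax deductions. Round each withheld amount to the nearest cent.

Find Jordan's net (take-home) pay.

Regular pay: 36 × $52.26 = $1,881.36
Overtime pay: 8 × $52.26 × 1.5 = $627.12
Gross pay = $1,881.36 + $627.12 = $2,508.48
SIMPLE IRA contribution: $2,508.48 × 0.0932 = $233.79
Taxable wages = $2,508.48 − $233.79 = $2,274.69
Federal withholding: $2,274.69 × 0.1126 = $256.13
State withholding: $2,274.69 × 0.0393 = $89.40
City income tax: $2,274.69 × 0.0296 = $67.33
Medicare tax: $2,508.48 × 0.0287 = $71.99
OASDI: $2,508.48 × 0.0615 = $154.27
PFL insurance: $2,508.48 × 0.0038 = $9.53
Roth 401(k) contribution: $60.83
Life insurance premium: $101.40
Total deductions = $233.79 + $256.13 + $89.40 + $67.33 + $71.99 + $154.27 + $9.53 + $60.83 + $101.40 = $1,044.67
Net pay = $2,508.48 − $1,044.67 = $1,463.81

$1,463.81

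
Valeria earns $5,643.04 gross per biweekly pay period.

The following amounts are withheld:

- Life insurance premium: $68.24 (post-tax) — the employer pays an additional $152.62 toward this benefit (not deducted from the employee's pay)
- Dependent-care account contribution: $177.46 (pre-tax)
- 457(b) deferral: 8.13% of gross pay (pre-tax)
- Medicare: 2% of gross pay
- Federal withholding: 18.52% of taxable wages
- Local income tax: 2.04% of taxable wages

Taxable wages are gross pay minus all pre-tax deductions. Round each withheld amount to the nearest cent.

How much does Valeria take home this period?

457(b) deferral: $5,643.04 × 0.0813 = $458.78
Dependent-care account contribution: $177.46
Pre-tax total = $458.78 + $177.46 = $636.24
Taxable wages = $5,643.04 − $636.24 = $5,006.80
Local income tax: $5,006.80 × 0.0204 = $102.14
Federal withholding: $5,006.80 × 0.1852 = $927.26
Medicare: $5,643.04 × 0.02 = $112.86
Life insurance premium: $68.24
(Employer's $152.62 toward life insurance premium is not withheld from the employee.)
Total deductions = $458.78 + $177.46 + $102.14 + $927.26 + $112.86 + $68.24 = $1,846.74
Net pay = $5,643.04 − $1,846.74 = $3,796.30

$3,796.30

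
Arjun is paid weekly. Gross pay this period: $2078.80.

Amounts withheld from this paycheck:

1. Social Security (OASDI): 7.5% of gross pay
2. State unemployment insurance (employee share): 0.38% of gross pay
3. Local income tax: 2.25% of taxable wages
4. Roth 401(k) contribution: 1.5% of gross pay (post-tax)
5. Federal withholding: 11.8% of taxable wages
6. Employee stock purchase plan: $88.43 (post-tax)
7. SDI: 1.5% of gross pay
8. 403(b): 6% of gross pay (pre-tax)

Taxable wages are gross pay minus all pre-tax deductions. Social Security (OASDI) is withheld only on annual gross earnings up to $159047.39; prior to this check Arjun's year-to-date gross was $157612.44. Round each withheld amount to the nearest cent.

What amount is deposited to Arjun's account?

$1413.21

403(b): $2078.80 × 0.06 = $124.73
Taxable wages = $2078.80 − $124.73 = $1954.07
Local income tax: $1954.07 × 0.0225 = $43.97
Federal withholding: $1954.07 × 0.118 = $230.58
State unemployment insurance (employee share): $2078.80 × 0.0038 = $7.90
SDI: $2078.80 × 0.015 = $31.18
Social Security (OASDI): only $159047.39 − $157612.44 = $1434.95 of this check is subject → $1434.95 × 0.075 = $107.62
Employee stock purchase plan: $88.43
Roth 401(k) contribution: $2078.80 × 0.015 = $31.18
Total deductions = $124.73 + $43.97 + $230.58 + $7.90 + $31.18 + $107.62 + $88.43 + $31.18 = $665.59
Net pay = $2078.80 − $665.59 = $1413.21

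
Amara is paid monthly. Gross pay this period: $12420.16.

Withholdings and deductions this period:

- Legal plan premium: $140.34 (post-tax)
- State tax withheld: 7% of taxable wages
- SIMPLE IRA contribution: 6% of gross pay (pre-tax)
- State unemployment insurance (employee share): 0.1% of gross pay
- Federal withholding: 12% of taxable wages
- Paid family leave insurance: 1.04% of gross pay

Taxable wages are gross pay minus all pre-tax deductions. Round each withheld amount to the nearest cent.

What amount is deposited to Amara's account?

$9174.78

SIMPLE IRA contribution: $12420.16 × 0.06 = $745.21
Taxable wages = $12420.16 − $745.21 = $11674.95
Federal withholding: $11674.95 × 0.12 = $1400.99
State tax withheld: $11674.95 × 0.07 = $817.25
Paid family leave insurance: $12420.16 × 0.0104 = $129.17
State unemployment insurance (employee share): $12420.16 × 0.001 = $12.42
Legal plan premium: $140.34
Total deductions = $745.21 + $1400.99 + $817.25 + $129.17 + $12.42 + $140.34 = $3245.38
Net pay = $12420.16 − $3245.38 = $9174.78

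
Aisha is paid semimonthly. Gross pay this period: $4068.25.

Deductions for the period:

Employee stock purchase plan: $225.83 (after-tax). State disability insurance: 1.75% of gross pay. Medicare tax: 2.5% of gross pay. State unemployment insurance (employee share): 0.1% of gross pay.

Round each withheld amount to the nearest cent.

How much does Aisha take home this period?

Medicare tax: $4068.25 × 0.025 = $101.71
State unemployment insurance (employee share): $4068.25 × 0.001 = $4.07
State disability insurance: $4068.25 × 0.0175 = $71.19
Employee stock purchase plan: $225.83
Total deductions = $101.71 + $4.07 + $71.19 + $225.83 = $402.80
Net pay = $4068.25 − $402.80 = $3665.45

$3665.45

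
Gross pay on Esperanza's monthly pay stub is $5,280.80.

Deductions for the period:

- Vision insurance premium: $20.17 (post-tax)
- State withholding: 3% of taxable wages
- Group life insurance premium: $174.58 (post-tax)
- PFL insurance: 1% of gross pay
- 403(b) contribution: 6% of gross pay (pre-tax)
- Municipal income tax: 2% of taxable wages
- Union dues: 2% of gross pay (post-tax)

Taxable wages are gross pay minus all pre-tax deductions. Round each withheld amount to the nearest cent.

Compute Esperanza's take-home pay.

$4,362.57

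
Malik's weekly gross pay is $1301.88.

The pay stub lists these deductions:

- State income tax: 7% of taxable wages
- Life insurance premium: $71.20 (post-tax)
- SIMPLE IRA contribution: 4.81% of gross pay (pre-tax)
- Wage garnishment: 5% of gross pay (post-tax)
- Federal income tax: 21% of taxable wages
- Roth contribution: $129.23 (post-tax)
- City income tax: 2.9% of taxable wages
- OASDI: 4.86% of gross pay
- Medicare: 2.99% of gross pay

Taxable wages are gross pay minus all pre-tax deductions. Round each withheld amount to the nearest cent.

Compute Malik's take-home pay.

$488.61

SIMPLE IRA contribution: $1301.88 × 0.0481 = $62.62
Taxable wages = $1301.88 − $62.62 = $1239.26
Federal income tax: $1239.26 × 0.21 = $260.24
City income tax: $1239.26 × 0.029 = $35.94
State income tax: $1239.26 × 0.07 = $86.75
Medicare: $1301.88 × 0.0299 = $38.93
OASDI: $1301.88 × 0.0486 = $63.27
Roth contribution: $129.23
Wage garnishment: $1301.88 × 0.05 = $65.09
Life insurance premium: $71.20
Total deductions = $62.62 + $260.24 + $35.94 + $86.75 + $38.93 + $63.27 + $129.23 + $65.09 + $71.20 = $813.27
Net pay = $1301.88 − $813.27 = $488.61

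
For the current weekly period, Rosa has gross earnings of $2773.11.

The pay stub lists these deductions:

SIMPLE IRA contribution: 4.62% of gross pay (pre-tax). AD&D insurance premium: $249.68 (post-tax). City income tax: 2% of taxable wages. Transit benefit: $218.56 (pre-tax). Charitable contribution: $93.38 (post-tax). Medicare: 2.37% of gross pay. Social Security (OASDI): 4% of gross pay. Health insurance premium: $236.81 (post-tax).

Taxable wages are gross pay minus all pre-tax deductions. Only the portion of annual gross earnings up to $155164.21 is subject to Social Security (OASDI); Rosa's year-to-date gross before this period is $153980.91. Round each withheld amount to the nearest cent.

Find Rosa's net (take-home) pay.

SIMPLE IRA contribution: $2773.11 × 0.0462 = $128.12
Transit benefit: $218.56
Pre-tax total = $128.12 + $218.56 = $346.68
Taxable wages = $2773.11 − $346.68 = $2426.43
City income tax: $2426.43 × 0.02 = $48.53
Social Security (OASDI): only $155164.21 − $153980.91 = $1183.30 of this check is subject → $1183.30 × 0.04 = $47.33
Medicare: $2773.11 × 0.0237 = $65.72
AD&D insurance premium: $249.68
Charitable contribution: $93.38
Health insurance premium: $236.81
Total deductions = $128.12 + $218.56 + $48.53 + $47.33 + $65.72 + $249.68 + $93.38 + $236.81 = $1088.13
Net pay = $2773.11 − $1088.13 = $1684.98

$1684.98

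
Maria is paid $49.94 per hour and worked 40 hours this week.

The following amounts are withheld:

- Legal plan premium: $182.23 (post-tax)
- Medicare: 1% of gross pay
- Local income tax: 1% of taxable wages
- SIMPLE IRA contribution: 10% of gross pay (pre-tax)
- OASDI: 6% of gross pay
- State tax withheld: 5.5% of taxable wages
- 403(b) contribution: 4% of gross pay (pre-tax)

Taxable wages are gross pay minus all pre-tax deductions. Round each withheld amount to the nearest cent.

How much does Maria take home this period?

Gross pay: 40 × $49.94 = $1,997.60
403(b) contribution: $1,997.60 × 0.04 = $79.90
SIMPLE IRA contribution: $1,997.60 × 0.1 = $199.76
Pre-tax total = $79.90 + $199.76 = $279.66
Taxable wages = $1,997.60 − $279.66 = $1,717.94
Local income tax: $1,717.94 × 0.01 = $17.18
State tax withheld: $1,717.94 × 0.055 = $94.49
Medicare: $1,997.60 × 0.01 = $19.98
OASDI: $1,997.60 × 0.06 = $119.86
Legal plan premium: $182.23
Total deductions = $79.90 + $199.76 + $17.18 + $94.49 + $19.98 + $119.86 + $182.23 = $713.40
Net pay = $1,997.60 − $713.40 = $1,284.20

$1,284.20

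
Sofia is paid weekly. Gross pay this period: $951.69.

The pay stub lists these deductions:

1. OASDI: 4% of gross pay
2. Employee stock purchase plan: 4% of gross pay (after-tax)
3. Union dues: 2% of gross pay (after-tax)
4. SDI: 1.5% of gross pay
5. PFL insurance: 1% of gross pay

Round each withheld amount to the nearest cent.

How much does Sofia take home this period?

$832.72

PFL insurance: $951.69 × 0.01 = $9.52
SDI: $951.69 × 0.015 = $14.28
OASDI: $951.69 × 0.04 = $38.07
Employee stock purchase plan: $951.69 × 0.04 = $38.07
Union dues: $951.69 × 0.02 = $19.03
Total deductions = $9.52 + $14.28 + $38.07 + $38.07 + $19.03 = $118.97
Net pay = $951.69 − $118.97 = $832.72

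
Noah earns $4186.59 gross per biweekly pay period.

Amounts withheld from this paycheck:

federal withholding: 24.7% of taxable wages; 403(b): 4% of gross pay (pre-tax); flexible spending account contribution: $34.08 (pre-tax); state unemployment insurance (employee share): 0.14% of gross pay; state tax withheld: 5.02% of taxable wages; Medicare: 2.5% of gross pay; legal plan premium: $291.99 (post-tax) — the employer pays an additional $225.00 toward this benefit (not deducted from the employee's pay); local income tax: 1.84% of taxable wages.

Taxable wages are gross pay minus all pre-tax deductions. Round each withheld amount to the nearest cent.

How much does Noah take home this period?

403(b): $4186.59 × 0.04 = $167.46
Flexible spending account contribution: $34.08
Pre-tax total = $167.46 + $34.08 = $201.54
Taxable wages = $4186.59 − $201.54 = $3985.05
State tax withheld: $3985.05 × 0.0502 = $200.05
Federal withholding: $3985.05 × 0.247 = $984.31
Local income tax: $3985.05 × 0.0184 = $73.32
State unemployment insurance (employee share): $4186.59 × 0.0014 = $5.86
Medicare: $4186.59 × 0.025 = $104.66
Legal plan premium: $291.99
(Employer's $225.00 toward legal plan premium is not withheld from the employee.)
Total deductions = $167.46 + $34.08 + $200.05 + $984.31 + $73.32 + $5.86 + $104.66 + $291.99 = $1861.73
Net pay = $4186.59 − $1861.73 = $2324.86

$2324.86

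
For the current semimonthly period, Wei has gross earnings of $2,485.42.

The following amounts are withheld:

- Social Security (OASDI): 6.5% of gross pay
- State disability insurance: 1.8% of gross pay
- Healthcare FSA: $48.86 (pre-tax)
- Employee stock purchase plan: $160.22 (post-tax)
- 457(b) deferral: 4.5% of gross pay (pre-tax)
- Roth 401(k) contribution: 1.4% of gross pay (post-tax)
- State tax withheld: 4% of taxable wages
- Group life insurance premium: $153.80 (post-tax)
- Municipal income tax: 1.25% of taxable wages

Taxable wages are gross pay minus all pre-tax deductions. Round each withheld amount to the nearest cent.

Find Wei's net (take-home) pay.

$1,647.56

457(b) deferral: $2,485.42 × 0.045 = $111.84
Healthcare FSA: $48.86
Pre-tax total = $111.84 + $48.86 = $160.70
Taxable wages = $2,485.42 − $160.70 = $2,324.72
State tax withheld: $2,324.72 × 0.04 = $92.99
Municipal income tax: $2,324.72 × 0.0125 = $29.06
State disability insurance: $2,485.42 × 0.018 = $44.74
Social Security (OASDI): $2,485.42 × 0.065 = $161.55
Group life insurance premium: $153.80
Employee stock purchase plan: $160.22
Roth 401(k) contribution: $2,485.42 × 0.014 = $34.80
Total deductions = $111.84 + $48.86 + $92.99 + $29.06 + $44.74 + $161.55 + $153.80 + $160.22 + $34.80 = $837.86
Net pay = $2,485.42 − $837.86 = $1,647.56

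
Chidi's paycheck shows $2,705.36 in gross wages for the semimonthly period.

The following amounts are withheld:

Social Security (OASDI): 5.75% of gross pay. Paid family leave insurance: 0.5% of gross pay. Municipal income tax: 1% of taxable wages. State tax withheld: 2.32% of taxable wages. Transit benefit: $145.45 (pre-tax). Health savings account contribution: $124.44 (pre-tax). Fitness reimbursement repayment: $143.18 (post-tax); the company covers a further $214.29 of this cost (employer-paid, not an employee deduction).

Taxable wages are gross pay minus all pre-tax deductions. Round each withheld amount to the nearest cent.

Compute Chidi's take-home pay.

$2,042.35

Health savings account contribution: $124.44
Transit benefit: $145.45
Pre-tax total = $124.44 + $145.45 = $269.89
Taxable wages = $2,705.36 − $269.89 = $2,435.47
Municipal income tax: $2,435.47 × 0.01 = $24.35
State tax withheld: $2,435.47 × 0.0232 = $56.50
Paid family leave insurance: $2,705.36 × 0.005 = $13.53
Social Security (OASDI): $2,705.36 × 0.0575 = $155.56
Fitness reimbursement repayment: $143.18
(Employer's $214.29 toward fitness reimbursement repayment is not withheld from the employee.)
Total deductions = $124.44 + $145.45 + $24.35 + $56.50 + $13.53 + $155.56 + $143.18 = $663.01
Net pay = $2,705.36 − $663.01 = $2,042.35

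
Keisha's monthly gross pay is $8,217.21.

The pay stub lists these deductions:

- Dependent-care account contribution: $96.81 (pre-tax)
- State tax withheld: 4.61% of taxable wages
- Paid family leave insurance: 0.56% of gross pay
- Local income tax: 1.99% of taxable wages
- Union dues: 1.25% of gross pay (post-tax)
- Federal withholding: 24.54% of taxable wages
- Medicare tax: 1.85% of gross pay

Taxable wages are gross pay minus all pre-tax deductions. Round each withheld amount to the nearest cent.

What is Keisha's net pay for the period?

Dependent-care account contribution: $96.81
Taxable wages = $8,217.21 − $96.81 = $8,120.40
Federal withholding: $8,120.40 × 0.2454 = $1,992.75
State tax withheld: $8,120.40 × 0.0461 = $374.35
Local income tax: $8,120.40 × 0.0199 = $161.60
Paid family leave insurance: $8,217.21 × 0.0056 = $46.02
Medicare tax: $8,217.21 × 0.0185 = $152.02
Union dues: $8,217.21 × 0.0125 = $102.72
Total deductions = $96.81 + $1,992.75 + $374.35 + $161.60 + $46.02 + $152.02 + $102.72 = $2,926.27
Net pay = $8,217.21 − $2,926.27 = $5,290.94

$5,290.94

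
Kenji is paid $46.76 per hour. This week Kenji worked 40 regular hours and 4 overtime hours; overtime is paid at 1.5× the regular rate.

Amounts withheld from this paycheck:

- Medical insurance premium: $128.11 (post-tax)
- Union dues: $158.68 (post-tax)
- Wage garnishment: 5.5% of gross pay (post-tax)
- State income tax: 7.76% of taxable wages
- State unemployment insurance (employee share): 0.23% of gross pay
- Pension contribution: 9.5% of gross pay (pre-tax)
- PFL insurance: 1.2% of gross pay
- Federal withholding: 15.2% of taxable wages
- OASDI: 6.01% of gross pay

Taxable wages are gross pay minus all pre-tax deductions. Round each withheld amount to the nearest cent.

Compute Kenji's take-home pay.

Regular pay: 40 × $46.76 = $1,870.40
Overtime pay: 4 × $46.76 × 1.5 = $280.56
Gross pay = $1,870.40 + $280.56 = $2,150.96
Pension contribution: $2,150.96 × 0.095 = $204.34
Taxable wages = $2,150.96 − $204.34 = $1,946.62
Federal withholding: $1,946.62 × 0.152 = $295.89
State income tax: $1,946.62 × 0.0776 = $151.06
State unemployment insurance (employee share): $2,150.96 × 0.0023 = $4.95
PFL insurance: $2,150.96 × 0.012 = $25.81
OASDI: $2,150.96 × 0.0601 = $129.27
Union dues: $158.68
Medical insurance premium: $128.11
Wage garnishment: $2,150.96 × 0.055 = $118.30
Total deductions = $204.34 + $295.89 + $151.06 + $4.95 + $25.81 + $129.27 + $158.68 + $128.11 + $118.30 = $1,216.41
Net pay = $2,150.96 − $1,216.41 = $934.55

$934.55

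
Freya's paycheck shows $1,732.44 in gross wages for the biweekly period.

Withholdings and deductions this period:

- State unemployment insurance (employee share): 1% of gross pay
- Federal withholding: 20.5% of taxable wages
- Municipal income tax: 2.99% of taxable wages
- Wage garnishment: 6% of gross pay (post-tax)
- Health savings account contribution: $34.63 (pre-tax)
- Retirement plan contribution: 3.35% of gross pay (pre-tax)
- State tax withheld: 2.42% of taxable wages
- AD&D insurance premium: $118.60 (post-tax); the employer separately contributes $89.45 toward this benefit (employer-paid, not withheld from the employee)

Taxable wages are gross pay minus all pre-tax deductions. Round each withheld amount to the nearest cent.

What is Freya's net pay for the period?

$975.04

Health savings account contribution: $34.63
Retirement plan contribution: $1,732.44 × 0.0335 = $58.04
Pre-tax total = $34.63 + $58.04 = $92.67
Taxable wages = $1,732.44 − $92.67 = $1,639.77
Federal withholding: $1,639.77 × 0.205 = $336.15
State tax withheld: $1,639.77 × 0.0242 = $39.68
Municipal income tax: $1,639.77 × 0.0299 = $49.03
State unemployment insurance (employee share): $1,732.44 × 0.01 = $17.32
Wage garnishment: $1,732.44 × 0.06 = $103.95
AD&D insurance premium: $118.60
(Employer's $89.45 toward AD&D insurance premium is not withheld from the employee.)
Total deductions = $34.63 + $58.04 + $336.15 + $39.68 + $49.03 + $17.32 + $103.95 + $118.60 = $757.40
Net pay = $1,732.44 − $757.40 = $975.04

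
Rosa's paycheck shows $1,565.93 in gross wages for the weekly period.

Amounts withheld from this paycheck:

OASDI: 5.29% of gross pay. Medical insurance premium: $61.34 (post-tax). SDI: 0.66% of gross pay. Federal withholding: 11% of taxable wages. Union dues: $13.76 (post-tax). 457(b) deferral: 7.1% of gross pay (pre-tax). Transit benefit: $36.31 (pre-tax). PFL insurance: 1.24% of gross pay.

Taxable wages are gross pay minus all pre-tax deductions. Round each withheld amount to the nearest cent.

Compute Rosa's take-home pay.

$1,074.71

Transit benefit: $36.31
457(b) deferral: $1,565.93 × 0.071 = $111.18
Pre-tax total = $36.31 + $111.18 = $147.49
Taxable wages = $1,565.93 − $147.49 = $1,418.44
Federal withholding: $1,418.44 × 0.11 = $156.03
SDI: $1,565.93 × 0.0066 = $10.34
PFL insurance: $1,565.93 × 0.0124 = $19.42
OASDI: $1,565.93 × 0.0529 = $82.84
Union dues: $13.76
Medical insurance premium: $61.34
Total deductions = $36.31 + $111.18 + $156.03 + $10.34 + $19.42 + $82.84 + $13.76 + $61.34 = $491.22
Net pay = $1,565.93 − $491.22 = $1,074.71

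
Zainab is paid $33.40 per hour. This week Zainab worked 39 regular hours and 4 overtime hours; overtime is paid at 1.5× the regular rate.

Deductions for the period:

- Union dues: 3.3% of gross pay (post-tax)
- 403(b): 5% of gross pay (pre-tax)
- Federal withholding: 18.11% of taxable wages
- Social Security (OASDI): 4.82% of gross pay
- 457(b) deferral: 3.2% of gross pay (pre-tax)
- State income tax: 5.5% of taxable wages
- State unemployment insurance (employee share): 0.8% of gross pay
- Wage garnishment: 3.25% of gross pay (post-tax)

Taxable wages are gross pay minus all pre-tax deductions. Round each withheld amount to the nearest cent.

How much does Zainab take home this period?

$871.08

Regular pay: 39 × $33.40 = $1,302.60
Overtime pay: 4 × $33.40 × 1.5 = $200.40
Gross pay = $1,302.60 + $200.40 = $1,503.00
457(b) deferral: $1,503.00 × 0.032 = $48.10
403(b): $1,503.00 × 0.05 = $75.15
Pre-tax total = $48.10 + $75.15 = $123.25
Taxable wages = $1,503.00 − $123.25 = $1,379.75
State income tax: $1,379.75 × 0.055 = $75.89
Federal withholding: $1,379.75 × 0.1811 = $249.87
Social Security (OASDI): $1,503.00 × 0.0482 = $72.44
State unemployment insurance (employee share): $1,503.00 × 0.008 = $12.02
Wage garnishment: $1,503.00 × 0.0325 = $48.85
Union dues: $1,503.00 × 0.033 = $49.60
Total deductions = $48.10 + $75.15 + $75.89 + $249.87 + $72.44 + $12.02 + $48.85 + $49.60 = $631.92
Net pay = $1,503.00 − $631.92 = $871.08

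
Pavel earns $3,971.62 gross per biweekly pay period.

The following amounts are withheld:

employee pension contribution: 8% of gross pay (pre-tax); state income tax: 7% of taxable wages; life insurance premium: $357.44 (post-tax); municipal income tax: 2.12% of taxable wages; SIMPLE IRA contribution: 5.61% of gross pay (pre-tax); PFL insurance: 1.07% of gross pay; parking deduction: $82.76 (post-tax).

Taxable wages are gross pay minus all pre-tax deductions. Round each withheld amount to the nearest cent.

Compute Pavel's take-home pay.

$2,635.46

Employee pension contribution: $3,971.62 × 0.08 = $317.73
SIMPLE IRA contribution: $3,971.62 × 0.0561 = $222.81
Pre-tax total = $317.73 + $222.81 = $540.54
Taxable wages = $3,971.62 − $540.54 = $3,431.08
State income tax: $3,431.08 × 0.07 = $240.18
Municipal income tax: $3,431.08 × 0.0212 = $72.74
PFL insurance: $3,971.62 × 0.0107 = $42.50
Parking deduction: $82.76
Life insurance premium: $357.44
Total deductions = $317.73 + $222.81 + $240.18 + $72.74 + $42.50 + $82.76 + $357.44 = $1,336.16
Net pay = $3,971.62 − $1,336.16 = $2,635.46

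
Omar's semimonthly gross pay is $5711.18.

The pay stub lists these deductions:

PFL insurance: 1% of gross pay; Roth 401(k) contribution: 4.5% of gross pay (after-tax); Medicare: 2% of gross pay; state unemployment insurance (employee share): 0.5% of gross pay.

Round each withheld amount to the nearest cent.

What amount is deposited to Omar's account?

PFL insurance: $5711.18 × 0.01 = $57.11
State unemployment insurance (employee share): $5711.18 × 0.005 = $28.56
Medicare: $5711.18 × 0.02 = $114.22
Roth 401(k) contribution: $5711.18 × 0.045 = $257.00
Total deductions = $57.11 + $28.56 + $114.22 + $257.00 = $456.89
Net pay = $5711.18 − $456.89 = $5254.29

$5254.29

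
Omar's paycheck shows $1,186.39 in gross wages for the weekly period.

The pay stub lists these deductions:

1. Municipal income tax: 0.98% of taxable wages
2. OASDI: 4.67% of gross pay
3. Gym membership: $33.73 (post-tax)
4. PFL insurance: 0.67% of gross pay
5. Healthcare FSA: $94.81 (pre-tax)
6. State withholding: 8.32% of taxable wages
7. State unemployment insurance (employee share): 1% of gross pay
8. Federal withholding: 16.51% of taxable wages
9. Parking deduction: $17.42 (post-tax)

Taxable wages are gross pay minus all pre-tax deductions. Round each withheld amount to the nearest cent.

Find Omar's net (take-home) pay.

Healthcare FSA: $94.81
Taxable wages = $1,186.39 − $94.81 = $1,091.58
Federal withholding: $1,091.58 × 0.1651 = $180.22
Municipal income tax: $1,091.58 × 0.0098 = $10.70
State withholding: $1,091.58 × 0.0832 = $90.82
OASDI: $1,186.39 × 0.0467 = $55.40
State unemployment insurance (employee share): $1,186.39 × 0.01 = $11.86
PFL insurance: $1,186.39 × 0.0067 = $7.95
Gym membership: $33.73
Parking deduction: $17.42
Total deductions = $94.81 + $180.22 + $10.70 + $90.82 + $55.40 + $11.86 + $7.95 + $33.73 + $17.42 = $502.91
Net pay = $1,186.39 − $502.91 = $683.48

$683.48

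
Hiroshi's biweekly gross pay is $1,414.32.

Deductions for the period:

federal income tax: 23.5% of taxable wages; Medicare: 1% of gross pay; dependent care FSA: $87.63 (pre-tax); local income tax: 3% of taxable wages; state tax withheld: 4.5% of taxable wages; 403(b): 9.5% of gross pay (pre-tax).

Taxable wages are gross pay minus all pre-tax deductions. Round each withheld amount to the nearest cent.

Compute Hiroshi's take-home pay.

Dependent care FSA: $87.63
403(b): $1,414.32 × 0.095 = $134.36
Pre-tax total = $87.63 + $134.36 = $221.99
Taxable wages = $1,414.32 − $221.99 = $1,192.33
Federal income tax: $1,192.33 × 0.235 = $280.20
Local income tax: $1,192.33 × 0.03 = $35.77
State tax withheld: $1,192.33 × 0.045 = $53.65
Medicare: $1,414.32 × 0.01 = $14.14
Total deductions = $87.63 + $134.36 + $280.20 + $35.77 + $53.65 + $14.14 = $605.75
Net pay = $1,414.32 − $605.75 = $808.57

$808.57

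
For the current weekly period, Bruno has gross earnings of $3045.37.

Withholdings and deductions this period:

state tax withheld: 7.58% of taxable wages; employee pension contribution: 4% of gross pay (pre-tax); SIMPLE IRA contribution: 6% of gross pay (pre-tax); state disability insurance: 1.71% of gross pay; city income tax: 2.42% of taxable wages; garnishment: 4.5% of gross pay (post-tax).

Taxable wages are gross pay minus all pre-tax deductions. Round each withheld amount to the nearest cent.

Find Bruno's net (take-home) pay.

$2277.63

Employee pension contribution: $3045.37 × 0.04 = $121.81
SIMPLE IRA contribution: $3045.37 × 0.06 = $182.72
Pre-tax total = $121.81 + $182.72 = $304.53
Taxable wages = $3045.37 − $304.53 = $2740.84
City income tax: $2740.84 × 0.0242 = $66.33
State tax withheld: $2740.84 × 0.0758 = $207.76
State disability insurance: $3045.37 × 0.0171 = $52.08
Garnishment: $3045.37 × 0.045 = $137.04
Total deductions = $121.81 + $182.72 + $66.33 + $207.76 + $52.08 + $137.04 = $767.74
Net pay = $3045.37 − $767.74 = $2277.63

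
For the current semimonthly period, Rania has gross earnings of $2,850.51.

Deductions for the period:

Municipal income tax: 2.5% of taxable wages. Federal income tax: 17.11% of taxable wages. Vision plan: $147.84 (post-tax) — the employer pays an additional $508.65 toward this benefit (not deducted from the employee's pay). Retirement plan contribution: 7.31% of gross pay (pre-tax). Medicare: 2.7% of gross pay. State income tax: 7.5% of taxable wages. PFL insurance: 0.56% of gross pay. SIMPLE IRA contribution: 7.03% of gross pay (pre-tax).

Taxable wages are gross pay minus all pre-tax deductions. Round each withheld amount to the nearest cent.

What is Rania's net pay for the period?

Retirement plan contribution: $2,850.51 × 0.0731 = $208.37
SIMPLE IRA contribution: $2,850.51 × 0.0703 = $200.39
Pre-tax total = $208.37 + $200.39 = $408.76
Taxable wages = $2,850.51 − $408.76 = $2,441.75
Municipal income tax: $2,441.75 × 0.025 = $61.04
State income tax: $2,441.75 × 0.075 = $183.13
Federal income tax: $2,441.75 × 0.1711 = $417.78
Medicare: $2,850.51 × 0.027 = $76.96
PFL insurance: $2,850.51 × 0.0056 = $15.96
Vision plan: $147.84
(Employer's $508.65 toward vision plan is not withheld from the employee.)
Total deductions = $208.37 + $200.39 + $61.04 + $183.13 + $417.78 + $76.96 + $15.96 + $147.84 = $1,311.47
Net pay = $2,850.51 − $1,311.47 = $1,539.04

$1,539.04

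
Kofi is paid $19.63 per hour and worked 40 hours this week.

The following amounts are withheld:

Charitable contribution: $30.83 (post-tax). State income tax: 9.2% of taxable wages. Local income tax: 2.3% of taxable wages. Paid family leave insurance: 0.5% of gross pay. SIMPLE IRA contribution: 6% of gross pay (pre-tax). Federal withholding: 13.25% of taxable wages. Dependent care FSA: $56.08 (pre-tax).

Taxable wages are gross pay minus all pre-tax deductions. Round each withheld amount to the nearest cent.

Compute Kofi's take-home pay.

Gross pay: 40 × $19.63 = $785.20
Dependent care FSA: $56.08
SIMPLE IRA contribution: $785.20 × 0.06 = $47.11
Pre-tax total = $56.08 + $47.11 = $103.19
Taxable wages = $785.20 − $103.19 = $682.01
Local income tax: $682.01 × 0.023 = $15.69
State income tax: $682.01 × 0.092 = $62.74
Federal withholding: $682.01 × 0.1325 = $90.37
Paid family leave insurance: $785.20 × 0.005 = $3.93
Charitable contribution: $30.83
Total deductions = $56.08 + $47.11 + $15.69 + $62.74 + $90.37 + $3.93 + $30.83 = $306.75
Net pay = $785.20 − $306.75 = $478.45

$478.45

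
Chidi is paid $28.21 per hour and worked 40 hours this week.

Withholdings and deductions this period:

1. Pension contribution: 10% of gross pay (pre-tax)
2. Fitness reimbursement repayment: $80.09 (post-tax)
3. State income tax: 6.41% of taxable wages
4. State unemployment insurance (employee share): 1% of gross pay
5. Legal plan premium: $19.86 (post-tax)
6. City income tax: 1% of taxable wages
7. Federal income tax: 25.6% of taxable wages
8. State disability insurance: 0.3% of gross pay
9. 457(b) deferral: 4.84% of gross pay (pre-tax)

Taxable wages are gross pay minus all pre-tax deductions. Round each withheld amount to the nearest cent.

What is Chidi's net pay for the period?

Gross pay: 40 × $28.21 = $1128.40
Pension contribution: $1128.40 × 0.1 = $112.84
457(b) deferral: $1128.40 × 0.0484 = $54.61
Pre-tax total = $112.84 + $54.61 = $167.45
Taxable wages = $1128.40 − $167.45 = $960.95
State income tax: $960.95 × 0.0641 = $61.60
City income tax: $960.95 × 0.01 = $9.61
Federal income tax: $960.95 × 0.256 = $246.00
State disability insurance: $1128.40 × 0.003 = $3.39
State unemployment insurance (employee share): $1128.40 × 0.01 = $11.28
Legal plan premium: $19.86
Fitness reimbursement repayment: $80.09
Total deductions = $112.84 + $54.61 + $61.60 + $9.61 + $246.00 + $3.39 + $11.28 + $19.86 + $80.09 = $599.28
Net pay = $1128.40 − $599.28 = $529.12

$529.12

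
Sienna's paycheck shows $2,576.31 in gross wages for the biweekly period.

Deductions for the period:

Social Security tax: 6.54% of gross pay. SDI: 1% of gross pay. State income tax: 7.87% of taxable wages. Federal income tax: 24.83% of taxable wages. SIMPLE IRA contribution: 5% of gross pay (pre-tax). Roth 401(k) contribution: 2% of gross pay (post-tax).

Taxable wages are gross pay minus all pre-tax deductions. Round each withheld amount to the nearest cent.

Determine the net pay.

$1,401.38

SIMPLE IRA contribution: $2,576.31 × 0.05 = $128.82
Taxable wages = $2,576.31 − $128.82 = $2,447.49
Federal income tax: $2,447.49 × 0.2483 = $607.71
State income tax: $2,447.49 × 0.0787 = $192.62
SDI: $2,576.31 × 0.01 = $25.76
Social Security tax: $2,576.31 × 0.0654 = $168.49
Roth 401(k) contribution: $2,576.31 × 0.02 = $51.53
Total deductions = $128.82 + $607.71 + $192.62 + $25.76 + $168.49 + $51.53 = $1,174.93
Net pay = $2,576.31 − $1,174.93 = $1,401.38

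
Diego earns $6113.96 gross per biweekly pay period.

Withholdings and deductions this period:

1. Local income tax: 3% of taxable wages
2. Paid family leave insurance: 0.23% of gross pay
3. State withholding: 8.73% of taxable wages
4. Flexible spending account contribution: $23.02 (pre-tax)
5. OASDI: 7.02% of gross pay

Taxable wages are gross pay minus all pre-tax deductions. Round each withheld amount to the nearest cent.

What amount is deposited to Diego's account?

Flexible spending account contribution: $23.02
Taxable wages = $6113.96 − $23.02 = $6090.94
Local income tax: $6090.94 × 0.03 = $182.73
State withholding: $6090.94 × 0.0873 = $531.74
Paid family leave insurance: $6113.96 × 0.0023 = $14.06
OASDI: $6113.96 × 0.0702 = $429.20
Total deductions = $23.02 + $182.73 + $531.74 + $14.06 + $429.20 = $1180.75
Net pay = $6113.96 − $1180.75 = $4933.21

$4933.21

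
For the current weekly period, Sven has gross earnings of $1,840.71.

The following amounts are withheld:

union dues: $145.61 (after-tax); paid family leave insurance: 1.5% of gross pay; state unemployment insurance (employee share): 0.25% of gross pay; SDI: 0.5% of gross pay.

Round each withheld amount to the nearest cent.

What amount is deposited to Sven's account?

$1,653.69

SDI: $1,840.71 × 0.005 = $9.20
Paid family leave insurance: $1,840.71 × 0.015 = $27.61
State unemployment insurance (employee share): $1,840.71 × 0.0025 = $4.60
Union dues: $145.61
Total deductions = $9.20 + $27.61 + $4.60 + $145.61 = $187.02
Net pay = $1,840.71 − $187.02 = $1,653.69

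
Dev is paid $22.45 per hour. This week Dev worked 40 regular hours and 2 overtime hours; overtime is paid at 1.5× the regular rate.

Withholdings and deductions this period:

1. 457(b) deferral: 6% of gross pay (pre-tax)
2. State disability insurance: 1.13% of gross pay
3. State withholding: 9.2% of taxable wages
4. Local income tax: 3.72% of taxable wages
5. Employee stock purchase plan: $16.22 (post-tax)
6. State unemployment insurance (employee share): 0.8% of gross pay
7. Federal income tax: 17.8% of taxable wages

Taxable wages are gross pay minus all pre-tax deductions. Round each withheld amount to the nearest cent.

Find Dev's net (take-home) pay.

$593.82

Regular pay: 40 × $22.45 = $898.00
Overtime pay: 2 × $22.45 × 1.5 = $67.35
Gross pay = $898.00 + $67.35 = $965.35
457(b) deferral: $965.35 × 0.06 = $57.92
Taxable wages = $965.35 − $57.92 = $907.43
Federal income tax: $907.43 × 0.178 = $161.52
State withholding: $907.43 × 0.092 = $83.48
Local income tax: $907.43 × 0.0372 = $33.76
State disability insurance: $965.35 × 0.0113 = $10.91
State unemployment insurance (employee share): $965.35 × 0.008 = $7.72
Employee stock purchase plan: $16.22
Total deductions = $57.92 + $161.52 + $83.48 + $33.76 + $10.91 + $7.72 + $16.22 = $371.53
Net pay = $965.35 − $371.53 = $593.82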